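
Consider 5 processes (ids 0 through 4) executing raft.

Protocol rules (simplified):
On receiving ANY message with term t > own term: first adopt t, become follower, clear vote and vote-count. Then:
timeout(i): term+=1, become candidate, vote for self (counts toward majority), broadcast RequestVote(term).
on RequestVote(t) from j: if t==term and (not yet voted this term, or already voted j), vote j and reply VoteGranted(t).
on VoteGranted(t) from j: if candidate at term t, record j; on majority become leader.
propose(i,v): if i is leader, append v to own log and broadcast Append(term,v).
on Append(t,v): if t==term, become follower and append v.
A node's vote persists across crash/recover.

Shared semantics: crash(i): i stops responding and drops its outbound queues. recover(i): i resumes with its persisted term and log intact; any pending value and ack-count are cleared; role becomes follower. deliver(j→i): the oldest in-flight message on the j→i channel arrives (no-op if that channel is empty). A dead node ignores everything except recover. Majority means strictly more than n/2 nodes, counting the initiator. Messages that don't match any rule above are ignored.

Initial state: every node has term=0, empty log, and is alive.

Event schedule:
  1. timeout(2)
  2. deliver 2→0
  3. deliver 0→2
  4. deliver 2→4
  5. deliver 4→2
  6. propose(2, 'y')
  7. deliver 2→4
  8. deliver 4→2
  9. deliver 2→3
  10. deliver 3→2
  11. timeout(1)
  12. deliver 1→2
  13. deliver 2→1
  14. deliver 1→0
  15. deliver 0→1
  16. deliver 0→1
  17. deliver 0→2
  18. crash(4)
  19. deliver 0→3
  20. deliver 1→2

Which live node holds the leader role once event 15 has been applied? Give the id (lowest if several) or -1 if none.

[1] timeout(2) → N2(cand t1 [-])
[2] deliver 2→0 → N0(foll t1 [-])
[3] deliver 0→2 → ∅
[4] deliver 2→4 → N4(foll t1 [-])
[5] deliver 4→2 → N2(lead t1 [-])
[6] propose(2,'y') → N2(lead t1 [y])
[7] deliver 2→4 → N4(foll t1 [y])
[8] deliver 4→2 → ∅
[9] deliver 2→3 → N3(foll t1 [-])
[10] deliver 3→2 → ∅
[11] timeout(1) → N1(cand t1 [-])
[12] deliver 1→2 → ∅
[13] deliver 2→1 → ∅
[14] deliver 1→0 → ∅
[15] deliver 0→1 → ∅

2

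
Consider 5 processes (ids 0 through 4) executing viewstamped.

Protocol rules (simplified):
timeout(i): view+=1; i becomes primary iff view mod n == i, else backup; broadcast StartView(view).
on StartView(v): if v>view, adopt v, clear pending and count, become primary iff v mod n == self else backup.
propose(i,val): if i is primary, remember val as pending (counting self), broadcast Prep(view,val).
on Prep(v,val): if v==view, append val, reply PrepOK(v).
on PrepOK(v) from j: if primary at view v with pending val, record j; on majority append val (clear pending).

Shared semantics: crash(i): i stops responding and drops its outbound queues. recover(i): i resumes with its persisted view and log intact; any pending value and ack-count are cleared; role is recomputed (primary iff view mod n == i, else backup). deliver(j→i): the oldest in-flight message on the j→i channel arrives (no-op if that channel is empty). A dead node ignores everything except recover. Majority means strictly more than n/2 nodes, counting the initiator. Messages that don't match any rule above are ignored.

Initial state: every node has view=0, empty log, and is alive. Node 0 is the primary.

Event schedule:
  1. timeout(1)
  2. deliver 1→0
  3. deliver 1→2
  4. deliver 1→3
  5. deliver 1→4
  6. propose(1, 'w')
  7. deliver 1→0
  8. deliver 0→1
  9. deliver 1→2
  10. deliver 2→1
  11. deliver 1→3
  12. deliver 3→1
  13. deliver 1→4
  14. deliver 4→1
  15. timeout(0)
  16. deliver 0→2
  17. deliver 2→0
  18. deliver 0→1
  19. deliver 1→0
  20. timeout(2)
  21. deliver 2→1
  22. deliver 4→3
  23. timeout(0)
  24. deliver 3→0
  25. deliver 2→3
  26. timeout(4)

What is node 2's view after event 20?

e1 timeout(1): 1[prim,v=1,-]
e2 deliver 1→0: 0[back,v=1,-]
e3 deliver 1→2: 2[back,v=1,-]
e4 deliver 1→3: 3[back,v=1,-]
e5 deliver 1→4: 4[back,v=1,-]
e6 propose(1,'w'): ·
e7 deliver 1→0: 0[back,v=1,w]
e8 deliver 0→1: ·
e9 deliver 1→2: 2[back,v=1,w]
e10 deliver 2→1: 1[prim,v=1,w]
e11 deliver 1→3: 3[back,v=1,w]
e12 deliver 3→1: ·
e13 deliver 1→4: 4[back,v=1,w]
e14 deliver 4→1: ·
e15 timeout(0): 0[back,v=2,w]
e16 deliver 0→2: 2[prim,v=2,w]
e17 deliver 2→0: ·
e18 deliver 0→1: 1[back,v=2,w]
e19 deliver 1→0: ·
e20 timeout(2): 2[back,v=3,w]

3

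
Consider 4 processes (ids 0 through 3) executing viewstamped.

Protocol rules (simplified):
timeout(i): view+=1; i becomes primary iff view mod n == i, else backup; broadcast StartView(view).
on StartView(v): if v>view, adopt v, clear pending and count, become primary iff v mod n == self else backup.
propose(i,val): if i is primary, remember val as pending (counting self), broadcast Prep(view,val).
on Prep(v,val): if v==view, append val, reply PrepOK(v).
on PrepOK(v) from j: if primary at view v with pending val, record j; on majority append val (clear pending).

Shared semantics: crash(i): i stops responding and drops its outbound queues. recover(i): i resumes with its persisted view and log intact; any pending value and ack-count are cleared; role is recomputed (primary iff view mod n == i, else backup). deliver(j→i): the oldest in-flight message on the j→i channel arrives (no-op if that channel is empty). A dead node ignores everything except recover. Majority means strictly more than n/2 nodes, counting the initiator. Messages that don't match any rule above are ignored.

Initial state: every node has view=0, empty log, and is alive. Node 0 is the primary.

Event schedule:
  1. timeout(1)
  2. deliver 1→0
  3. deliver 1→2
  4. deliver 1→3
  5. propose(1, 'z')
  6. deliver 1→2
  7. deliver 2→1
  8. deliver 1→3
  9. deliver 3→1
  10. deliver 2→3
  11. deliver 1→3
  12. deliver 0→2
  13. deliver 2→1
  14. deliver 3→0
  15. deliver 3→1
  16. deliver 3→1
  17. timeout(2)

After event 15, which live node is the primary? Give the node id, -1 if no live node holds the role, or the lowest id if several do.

after 1 — timeout(1): n1:prim/v1/[-]
after 2 — deliver 1→0: n0:back/v1/[-]
after 3 — deliver 1→2: n2:back/v1/[-]
after 4 — deliver 1→3: n3:back/v1/[-]
after 5 — propose(1,'z'): ·
after 6 — deliver 1→2: n2:back/v1/[z]
after 7 — deliver 2→1: ·
after 8 — deliver 1→3: n3:back/v1/[z]
after 9 — deliver 3→1: n1:prim/v1/[z]
after 10 — deliver 2→3: ·
after 11 — deliver 1→3: ·
after 12 — deliver 0→2: ·
after 13 — deliver 2→1: ·
after 14 — deliver 3→0: ·
after 15 — deliver 3→1: ·

1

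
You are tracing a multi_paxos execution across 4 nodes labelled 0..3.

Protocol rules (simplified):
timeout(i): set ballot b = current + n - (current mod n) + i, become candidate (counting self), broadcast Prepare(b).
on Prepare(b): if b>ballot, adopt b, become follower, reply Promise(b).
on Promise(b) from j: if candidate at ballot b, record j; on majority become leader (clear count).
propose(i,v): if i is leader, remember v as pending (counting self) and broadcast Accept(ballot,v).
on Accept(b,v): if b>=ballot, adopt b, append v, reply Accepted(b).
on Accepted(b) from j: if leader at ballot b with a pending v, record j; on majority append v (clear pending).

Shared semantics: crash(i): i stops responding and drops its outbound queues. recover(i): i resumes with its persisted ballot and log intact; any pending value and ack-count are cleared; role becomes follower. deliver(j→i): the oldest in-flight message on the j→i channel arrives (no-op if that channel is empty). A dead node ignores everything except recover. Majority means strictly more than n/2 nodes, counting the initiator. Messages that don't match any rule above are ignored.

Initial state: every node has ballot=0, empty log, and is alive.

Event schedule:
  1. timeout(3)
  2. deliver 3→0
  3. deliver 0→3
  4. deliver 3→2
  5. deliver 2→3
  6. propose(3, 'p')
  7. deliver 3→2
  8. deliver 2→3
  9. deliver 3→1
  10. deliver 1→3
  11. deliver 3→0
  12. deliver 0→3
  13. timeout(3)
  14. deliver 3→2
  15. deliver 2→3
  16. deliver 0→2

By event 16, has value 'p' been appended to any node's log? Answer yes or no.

[1] timeout(3) → N3(cand b7 [-])
[2] deliver 3→0 → N0(foll b7 [-])
[3] deliver 0→3 → ∅
[4] deliver 3→2 → N2(foll b7 [-])
[5] deliver 2→3 → N3(lead b7 [-])
[6] propose(3,'p') → ∅
[7] deliver 3→2 → N2(foll b7 [p])
[8] deliver 2→3 → ∅
[9] deliver 3→1 → N1(foll b7 [-])
[10] deliver 1→3 → ∅
[11] deliver 3→0 → N0(foll b7 [p])
[12] deliver 0→3 → N3(lead b7 [p])
[13] timeout(3) → N3(cand b11 [p])
[14] deliver 3→2 → N2(foll b11 [p])
[15] deliver 2→3 → ∅
[16] deliver 0→2 → ∅

yes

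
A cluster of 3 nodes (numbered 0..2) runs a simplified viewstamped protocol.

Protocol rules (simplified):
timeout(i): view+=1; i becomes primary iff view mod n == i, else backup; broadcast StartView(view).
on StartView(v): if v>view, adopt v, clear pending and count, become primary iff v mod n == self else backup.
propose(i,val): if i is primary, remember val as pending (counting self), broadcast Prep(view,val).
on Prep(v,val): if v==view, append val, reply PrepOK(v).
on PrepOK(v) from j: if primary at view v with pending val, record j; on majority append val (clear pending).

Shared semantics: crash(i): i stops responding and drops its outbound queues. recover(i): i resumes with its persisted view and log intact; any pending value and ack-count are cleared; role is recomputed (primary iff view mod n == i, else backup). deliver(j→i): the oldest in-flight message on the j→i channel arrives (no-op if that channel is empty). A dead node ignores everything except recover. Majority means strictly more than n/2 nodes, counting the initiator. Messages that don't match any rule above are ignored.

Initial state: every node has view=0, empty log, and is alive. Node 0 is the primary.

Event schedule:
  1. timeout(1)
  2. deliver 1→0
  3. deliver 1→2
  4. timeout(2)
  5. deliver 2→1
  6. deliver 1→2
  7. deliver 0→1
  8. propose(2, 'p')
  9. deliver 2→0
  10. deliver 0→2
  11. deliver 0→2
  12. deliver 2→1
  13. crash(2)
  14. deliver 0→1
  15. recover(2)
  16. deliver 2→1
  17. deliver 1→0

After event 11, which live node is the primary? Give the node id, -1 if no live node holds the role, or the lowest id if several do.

after 1 — timeout(1): n1:prim/v1/[-]
after 2 — deliver 1→0: n0:back/v1/[-]
after 3 — deliver 1→2: n2:back/v1/[-]
after 4 — timeout(2): n2:prim/v2/[-]
after 5 — deliver 2→1: n1:back/v2/[-]
after 6 — deliver 1→2: ·
after 7 — deliver 0→1: ·
after 8 — propose(2,'p'): ·
after 9 — deliver 2→0: n0:back/v2/[-]
after 10 — deliver 0→2: ·
after 11 — deliver 0→2: ·

2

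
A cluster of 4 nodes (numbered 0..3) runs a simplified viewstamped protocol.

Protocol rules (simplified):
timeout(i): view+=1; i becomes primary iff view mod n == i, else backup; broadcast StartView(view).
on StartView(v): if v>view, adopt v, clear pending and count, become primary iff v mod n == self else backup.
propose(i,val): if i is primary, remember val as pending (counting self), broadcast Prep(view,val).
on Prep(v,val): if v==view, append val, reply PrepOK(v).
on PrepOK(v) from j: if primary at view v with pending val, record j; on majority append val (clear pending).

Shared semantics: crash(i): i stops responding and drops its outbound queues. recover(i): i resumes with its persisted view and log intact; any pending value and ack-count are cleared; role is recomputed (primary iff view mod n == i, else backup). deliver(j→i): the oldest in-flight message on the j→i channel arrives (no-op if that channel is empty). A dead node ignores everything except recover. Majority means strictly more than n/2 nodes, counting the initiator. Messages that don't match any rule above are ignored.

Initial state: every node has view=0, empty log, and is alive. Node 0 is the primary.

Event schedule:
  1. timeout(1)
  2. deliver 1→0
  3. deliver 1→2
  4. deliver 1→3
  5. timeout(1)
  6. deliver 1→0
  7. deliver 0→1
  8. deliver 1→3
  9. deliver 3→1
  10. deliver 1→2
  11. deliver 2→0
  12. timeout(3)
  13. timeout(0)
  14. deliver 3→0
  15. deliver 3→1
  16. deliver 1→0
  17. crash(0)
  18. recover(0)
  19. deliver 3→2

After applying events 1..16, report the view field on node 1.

[1] timeout(1) → N1(prim v1 [-])
[2] deliver 1→0 → N0(back v1 [-])
[3] deliver 1→2 → N2(back v1 [-])
[4] deliver 1→3 → N3(back v1 [-])
[5] timeout(1) → N1(back v2 [-])
[6] deliver 1→0 → N0(back v2 [-])
[7] deliver 0→1 → ∅
[8] deliver 1→3 → N3(back v2 [-])
[9] deliver 3→1 → ∅
[10] deliver 1→2 → N2(prim v2 [-])
[11] deliver 2→0 → ∅
[12] timeout(3) → N3(prim v3 [-])
[13] timeout(0) → N0(back v3 [-])
[14] deliver 3→0 → ∅
[15] deliver 3→1 → N1(back v3 [-])
[16] deliver 1→0 → ∅

3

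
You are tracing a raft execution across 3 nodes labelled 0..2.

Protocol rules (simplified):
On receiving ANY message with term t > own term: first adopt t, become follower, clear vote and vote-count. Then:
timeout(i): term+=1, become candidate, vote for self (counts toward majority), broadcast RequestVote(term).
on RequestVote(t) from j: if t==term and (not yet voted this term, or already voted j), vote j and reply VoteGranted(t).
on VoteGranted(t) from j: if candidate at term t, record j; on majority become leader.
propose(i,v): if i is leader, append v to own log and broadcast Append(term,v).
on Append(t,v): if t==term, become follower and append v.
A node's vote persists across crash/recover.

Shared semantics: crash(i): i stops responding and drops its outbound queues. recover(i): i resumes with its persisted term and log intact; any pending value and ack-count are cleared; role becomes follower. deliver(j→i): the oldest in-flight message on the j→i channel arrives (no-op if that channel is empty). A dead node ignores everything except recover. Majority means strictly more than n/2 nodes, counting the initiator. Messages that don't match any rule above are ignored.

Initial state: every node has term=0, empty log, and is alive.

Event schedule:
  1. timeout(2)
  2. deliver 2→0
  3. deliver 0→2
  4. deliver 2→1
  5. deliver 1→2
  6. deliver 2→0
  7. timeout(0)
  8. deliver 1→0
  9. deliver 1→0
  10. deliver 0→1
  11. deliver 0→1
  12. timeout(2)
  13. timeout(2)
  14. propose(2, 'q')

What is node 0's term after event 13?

after 1 — timeout(2): n2:cand/t1/[-]
after 2 — deliver 2→0: n0:foll/t1/[-]
after 3 — deliver 0→2: n2:lead/t1/[-]
after 4 — deliver 2→1: n1:foll/t1/[-]
after 5 — deliver 1→2: ·
after 6 — deliver 2→0: ·
after 7 — timeout(0): n0:cand/t2/[-]
after 8 — deliver 1→0: ·
after 9 — deliver 1→0: ·
after 10 — deliver 0→1: n1:foll/t2/[-]
after 11 — deliver 0→1: ·
after 12 — timeout(2): n2:cand/t2/[-]
after 13 — timeout(2): n2:cand/t3/[-]

2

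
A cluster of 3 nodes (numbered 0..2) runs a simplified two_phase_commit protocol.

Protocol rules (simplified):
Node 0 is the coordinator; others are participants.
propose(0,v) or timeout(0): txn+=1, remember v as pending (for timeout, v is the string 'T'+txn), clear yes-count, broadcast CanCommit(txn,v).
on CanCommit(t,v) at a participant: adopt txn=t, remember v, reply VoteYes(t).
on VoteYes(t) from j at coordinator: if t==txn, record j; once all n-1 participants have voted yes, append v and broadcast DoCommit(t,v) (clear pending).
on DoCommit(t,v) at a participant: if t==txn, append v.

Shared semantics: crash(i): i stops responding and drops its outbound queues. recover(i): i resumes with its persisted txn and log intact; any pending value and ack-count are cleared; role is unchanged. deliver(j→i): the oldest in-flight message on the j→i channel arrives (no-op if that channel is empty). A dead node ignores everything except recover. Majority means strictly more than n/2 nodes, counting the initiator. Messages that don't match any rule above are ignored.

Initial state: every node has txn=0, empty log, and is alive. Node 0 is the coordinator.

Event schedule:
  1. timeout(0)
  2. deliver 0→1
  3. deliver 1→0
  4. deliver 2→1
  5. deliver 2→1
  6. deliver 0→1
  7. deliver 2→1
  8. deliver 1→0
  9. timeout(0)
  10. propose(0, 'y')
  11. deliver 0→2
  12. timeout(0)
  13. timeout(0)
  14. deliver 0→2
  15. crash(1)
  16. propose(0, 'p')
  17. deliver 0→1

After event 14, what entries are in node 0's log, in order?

1. timeout(0):  <0:coor t1 ->
2. deliver 0→1:  <1:part t1 ->
3. deliver 1→0:  nop
4. deliver 2→1:  nop
5. deliver 2→1:  nop
6. deliver 0→1:  nop
7. deliver 2→1:  nop
8. deliver 1→0:  nop
9. timeout(0):  <0:coor t2 ->
10. propose(0,'y'):  <0:coor t3 ->
11. deliver 0→2:  <2:part t1 ->
12. timeout(0):  <0:coor t4 ->
13. timeout(0):  <0:coor t5 ->
14. deliver 0→2:  <2:part t2 ->

empty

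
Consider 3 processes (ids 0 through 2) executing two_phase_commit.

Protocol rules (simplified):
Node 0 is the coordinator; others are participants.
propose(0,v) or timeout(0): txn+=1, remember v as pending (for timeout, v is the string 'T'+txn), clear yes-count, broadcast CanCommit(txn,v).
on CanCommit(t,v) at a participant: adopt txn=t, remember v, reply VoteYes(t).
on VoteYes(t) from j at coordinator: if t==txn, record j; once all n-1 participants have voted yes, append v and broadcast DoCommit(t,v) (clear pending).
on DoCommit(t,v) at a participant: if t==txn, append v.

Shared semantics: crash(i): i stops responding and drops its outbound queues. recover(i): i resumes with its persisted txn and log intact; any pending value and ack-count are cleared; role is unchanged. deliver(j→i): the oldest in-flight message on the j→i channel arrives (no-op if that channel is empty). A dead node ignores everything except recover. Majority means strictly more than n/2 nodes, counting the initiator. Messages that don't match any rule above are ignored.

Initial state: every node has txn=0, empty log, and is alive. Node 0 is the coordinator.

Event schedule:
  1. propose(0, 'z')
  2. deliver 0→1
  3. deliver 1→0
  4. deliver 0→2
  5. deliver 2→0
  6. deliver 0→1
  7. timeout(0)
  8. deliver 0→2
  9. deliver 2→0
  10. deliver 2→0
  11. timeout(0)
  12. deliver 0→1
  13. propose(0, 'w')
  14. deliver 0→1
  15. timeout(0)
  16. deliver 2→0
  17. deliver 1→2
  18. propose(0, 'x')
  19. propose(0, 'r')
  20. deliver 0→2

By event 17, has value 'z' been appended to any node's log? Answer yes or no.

1. propose(0,'z'):  <0:coor t1 ->
2. deliver 0→1:  <1:part t1 ->
3. deliver 1→0:  nop
4. deliver 0→2:  <2:part t1 ->
5. deliver 2→0:  <0:coor t1 z>
6. deliver 0→1:  <1:part t1 z>
7. timeout(0):  <0:coor t2 z>
8. deliver 0→2:  <2:part t1 z>
9. deliver 2→0:  nop
10. deliver 2→0:  nop
11. timeout(0):  <0:coor t3 z>
12. deliver 0→1:  <1:part t2 z>
13. propose(0,'w'):  <0:coor t4 z>
14. deliver 0→1:  <1:part t3 z>
15. timeout(0):  <0:coor t5 z>
16. deliver 2→0:  nop
17. deliver 1→2:  nop

yes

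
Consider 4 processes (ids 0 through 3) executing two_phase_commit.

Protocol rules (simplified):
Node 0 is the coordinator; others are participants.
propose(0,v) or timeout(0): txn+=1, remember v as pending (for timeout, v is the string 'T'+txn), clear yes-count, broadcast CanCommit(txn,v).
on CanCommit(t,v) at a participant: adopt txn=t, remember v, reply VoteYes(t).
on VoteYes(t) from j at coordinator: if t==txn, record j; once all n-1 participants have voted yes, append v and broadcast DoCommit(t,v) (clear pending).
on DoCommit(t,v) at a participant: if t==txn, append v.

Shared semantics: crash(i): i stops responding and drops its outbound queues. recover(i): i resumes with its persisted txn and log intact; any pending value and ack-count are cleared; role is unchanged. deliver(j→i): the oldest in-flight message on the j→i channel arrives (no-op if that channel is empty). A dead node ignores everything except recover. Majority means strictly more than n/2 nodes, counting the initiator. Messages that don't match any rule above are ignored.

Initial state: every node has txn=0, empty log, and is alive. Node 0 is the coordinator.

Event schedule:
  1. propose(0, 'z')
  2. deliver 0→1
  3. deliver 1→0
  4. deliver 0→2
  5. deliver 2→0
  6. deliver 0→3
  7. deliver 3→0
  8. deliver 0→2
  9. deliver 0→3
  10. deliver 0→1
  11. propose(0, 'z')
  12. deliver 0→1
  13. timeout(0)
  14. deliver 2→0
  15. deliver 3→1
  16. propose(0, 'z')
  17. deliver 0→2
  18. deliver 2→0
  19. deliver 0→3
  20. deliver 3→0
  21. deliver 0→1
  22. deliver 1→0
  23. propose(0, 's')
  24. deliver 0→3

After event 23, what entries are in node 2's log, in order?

z

after 1 — propose(0,'z'): n0:coor/t1/[-]
after 2 — deliver 0→1: n1:part/t1/[-]
after 3 — deliver 1→0: ·
after 4 — deliver 0→2: n2:part/t1/[-]
after 5 — deliver 2→0: ·
after 6 — deliver 0→3: n3:part/t1/[-]
after 7 — deliver 3→0: n0:coor/t1/[z]
after 8 — deliver 0→2: n2:part/t1/[z]
after 9 — deliver 0→3: n3:part/t1/[z]
after 10 — deliver 0→1: n1:part/t1/[z]
after 11 — propose(0,'z'): n0:coor/t2/[z]
after 12 — deliver 0→1: n1:part/t2/[z]
after 13 — timeout(0): n0:coor/t3/[z]
after 14 — deliver 2→0: ·
after 15 — deliver 3→1: ·
after 16 — propose(0,'z'): n0:coor/t4/[z]
after 17 — deliver 0→2: n2:part/t2/[z]
after 18 — deliver 2→0: ·
after 19 — deliver 0→3: n3:part/t2/[z]
after 20 — deliver 3→0: ·
after 21 — deliver 0→1: n1:part/t3/[z]
after 22 — deliver 1→0: ·
after 23 — propose(0,'s'): n0:coor/t5/[z]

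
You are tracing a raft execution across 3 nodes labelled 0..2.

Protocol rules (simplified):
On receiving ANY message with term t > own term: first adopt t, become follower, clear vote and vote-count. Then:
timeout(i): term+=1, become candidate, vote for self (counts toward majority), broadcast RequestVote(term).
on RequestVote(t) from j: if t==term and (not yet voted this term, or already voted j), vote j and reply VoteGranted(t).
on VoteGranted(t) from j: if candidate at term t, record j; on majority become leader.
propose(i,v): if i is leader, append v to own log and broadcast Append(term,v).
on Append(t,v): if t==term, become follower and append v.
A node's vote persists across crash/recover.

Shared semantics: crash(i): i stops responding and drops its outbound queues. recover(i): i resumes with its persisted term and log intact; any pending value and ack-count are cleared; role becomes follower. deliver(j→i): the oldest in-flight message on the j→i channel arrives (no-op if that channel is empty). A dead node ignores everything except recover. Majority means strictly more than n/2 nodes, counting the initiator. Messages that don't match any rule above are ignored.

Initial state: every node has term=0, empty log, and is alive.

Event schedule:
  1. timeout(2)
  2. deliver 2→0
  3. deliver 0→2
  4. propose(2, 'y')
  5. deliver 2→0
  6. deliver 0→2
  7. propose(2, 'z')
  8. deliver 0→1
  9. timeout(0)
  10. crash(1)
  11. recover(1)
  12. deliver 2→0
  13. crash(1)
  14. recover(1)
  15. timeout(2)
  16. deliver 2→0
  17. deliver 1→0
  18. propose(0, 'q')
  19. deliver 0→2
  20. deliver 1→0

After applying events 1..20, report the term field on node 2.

2

e1 timeout(2): 2[cand,t=1,-]
e2 deliver 2→0: 0[foll,t=1,-]
e3 deliver 0→2: 2[lead,t=1,-]
e4 propose(2,'y'): 2[lead,t=1,y]
e5 deliver 2→0: 0[foll,t=1,y]
e6 deliver 0→2: ·
e7 propose(2,'z'): 2[lead,t=1,y,z]
e8 deliver 0→1: ·
e9 timeout(0): 0[cand,t=2,y]
e10 crash(1): 1[✗foll,t=0,-]
e11 recover(1): 1[foll,t=0,-]
e12 deliver 2→0: ·
e13 crash(1): 1[✗foll,t=0,-]
e14 recover(1): 1[foll,t=0,-]
e15 timeout(2): 2[cand,t=2,y,z]
e16 deliver 2→0: ·
e17 deliver 1→0: ·
e18 propose(0,'q'): ·
e19 deliver 0→2: ·
e20 deliver 1→0: ·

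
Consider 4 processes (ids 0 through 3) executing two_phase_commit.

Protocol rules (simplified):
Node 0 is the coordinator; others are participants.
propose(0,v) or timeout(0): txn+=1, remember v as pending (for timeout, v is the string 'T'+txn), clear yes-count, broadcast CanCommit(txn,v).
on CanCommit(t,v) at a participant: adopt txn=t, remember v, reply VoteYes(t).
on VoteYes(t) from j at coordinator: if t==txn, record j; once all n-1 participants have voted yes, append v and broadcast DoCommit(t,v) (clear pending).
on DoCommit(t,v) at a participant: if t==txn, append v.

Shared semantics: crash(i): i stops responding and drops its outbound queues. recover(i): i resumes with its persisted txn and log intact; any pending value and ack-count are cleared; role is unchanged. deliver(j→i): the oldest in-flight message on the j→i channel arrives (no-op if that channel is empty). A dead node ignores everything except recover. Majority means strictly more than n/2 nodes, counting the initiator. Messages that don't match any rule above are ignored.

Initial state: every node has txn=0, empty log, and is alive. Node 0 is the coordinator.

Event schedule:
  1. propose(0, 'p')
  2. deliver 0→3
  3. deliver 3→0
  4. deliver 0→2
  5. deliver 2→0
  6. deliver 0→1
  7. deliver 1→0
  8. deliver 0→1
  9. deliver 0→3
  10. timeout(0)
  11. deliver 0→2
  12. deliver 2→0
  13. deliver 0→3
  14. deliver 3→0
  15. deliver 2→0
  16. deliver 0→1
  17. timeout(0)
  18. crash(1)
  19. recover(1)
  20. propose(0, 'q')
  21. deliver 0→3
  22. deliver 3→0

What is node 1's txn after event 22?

step 1 propose(0,'p'): 0={coor,t=1,log=-}
step 2 deliver 0→3: 3={part,t=1,log=-}
step 3 deliver 3→0: —
step 4 deliver 0→2: 2={part,t=1,log=-}
step 5 deliver 2→0: —
step 6 deliver 0→1: 1={part,t=1,log=-}
step 7 deliver 1→0: 0={coor,t=1,log=p}
step 8 deliver 0→1: 1={part,t=1,log=p}
step 9 deliver 0→3: 3={part,t=1,log=p}
step 10 timeout(0): 0={coor,t=2,log=p}
step 11 deliver 0→2: 2={part,t=1,log=p}
step 12 deliver 2→0: —
step 13 deliver 0→3: 3={part,t=2,log=p}
step 14 deliver 3→0: —
step 15 deliver 2→0: —
step 16 deliver 0→1: 1={part,t=2,log=p}
step 17 timeout(0): 0={coor,t=3,log=p}
step 18 crash(1): 1={✗part,t=2,log=p}
step 19 recover(1): 1={part,t=2,log=p}
step 20 propose(0,'q'): 0={coor,t=4,log=p}
step 21 deliver 0→3: 3={part,t=3,log=p}
step 22 deliver 3→0: —

2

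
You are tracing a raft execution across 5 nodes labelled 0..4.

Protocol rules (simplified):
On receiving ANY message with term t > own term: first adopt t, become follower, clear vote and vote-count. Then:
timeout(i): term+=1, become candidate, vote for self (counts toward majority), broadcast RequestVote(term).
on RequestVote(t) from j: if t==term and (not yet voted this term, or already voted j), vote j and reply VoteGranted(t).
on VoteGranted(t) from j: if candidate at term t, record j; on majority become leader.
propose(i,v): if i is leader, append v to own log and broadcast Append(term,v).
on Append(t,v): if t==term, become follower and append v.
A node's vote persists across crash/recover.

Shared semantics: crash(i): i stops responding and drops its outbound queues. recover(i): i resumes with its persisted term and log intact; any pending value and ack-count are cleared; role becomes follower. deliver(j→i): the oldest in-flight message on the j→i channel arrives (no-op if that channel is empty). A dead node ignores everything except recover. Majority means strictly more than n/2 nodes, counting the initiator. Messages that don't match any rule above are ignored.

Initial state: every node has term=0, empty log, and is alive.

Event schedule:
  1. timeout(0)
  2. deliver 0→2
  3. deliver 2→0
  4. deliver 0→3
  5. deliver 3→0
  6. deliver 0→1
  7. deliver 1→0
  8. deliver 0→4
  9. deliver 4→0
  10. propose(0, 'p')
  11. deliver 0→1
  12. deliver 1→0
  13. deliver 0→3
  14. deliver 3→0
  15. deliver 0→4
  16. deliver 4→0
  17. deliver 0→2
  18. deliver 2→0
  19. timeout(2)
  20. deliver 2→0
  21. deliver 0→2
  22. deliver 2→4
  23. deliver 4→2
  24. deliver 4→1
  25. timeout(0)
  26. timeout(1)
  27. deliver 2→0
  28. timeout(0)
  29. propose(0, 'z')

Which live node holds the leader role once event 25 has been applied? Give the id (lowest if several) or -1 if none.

2

after 1 — timeout(0): n0:cand/t1/[-]
after 2 — deliver 0→2: n2:foll/t1/[-]
after 3 — deliver 2→0: ·
after 4 — deliver 0→3: n3:foll/t1/[-]
after 5 — deliver 3→0: n0:lead/t1/[-]
after 6 — deliver 0→1: n1:foll/t1/[-]
after 7 — deliver 1→0: ·
after 8 — deliver 0→4: n4:foll/t1/[-]
after 9 — deliver 4→0: ·
after 10 — propose(0,'p'): n0:lead/t1/[p]
after 11 — deliver 0→1: n1:foll/t1/[p]
after 12 — deliver 1→0: ·
after 13 — deliver 0→3: n3:foll/t1/[p]
after 14 — deliver 3→0: ·
after 15 — deliver 0→4: n4:foll/t1/[p]
after 16 — deliver 4→0: ·
after 17 — deliver 0→2: n2:foll/t1/[p]
after 18 — deliver 2→0: ·
after 19 — timeout(2): n2:cand/t2/[p]
after 20 — deliver 2→0: n0:foll/t2/[p]
after 21 — deliver 0→2: ·
after 22 — deliver 2→4: n4:foll/t2/[p]
after 23 — deliver 4→2: n2:lead/t2/[p]
after 24 — deliver 4→1: ·
after 25 — timeout(0): n0:cand/t3/[p]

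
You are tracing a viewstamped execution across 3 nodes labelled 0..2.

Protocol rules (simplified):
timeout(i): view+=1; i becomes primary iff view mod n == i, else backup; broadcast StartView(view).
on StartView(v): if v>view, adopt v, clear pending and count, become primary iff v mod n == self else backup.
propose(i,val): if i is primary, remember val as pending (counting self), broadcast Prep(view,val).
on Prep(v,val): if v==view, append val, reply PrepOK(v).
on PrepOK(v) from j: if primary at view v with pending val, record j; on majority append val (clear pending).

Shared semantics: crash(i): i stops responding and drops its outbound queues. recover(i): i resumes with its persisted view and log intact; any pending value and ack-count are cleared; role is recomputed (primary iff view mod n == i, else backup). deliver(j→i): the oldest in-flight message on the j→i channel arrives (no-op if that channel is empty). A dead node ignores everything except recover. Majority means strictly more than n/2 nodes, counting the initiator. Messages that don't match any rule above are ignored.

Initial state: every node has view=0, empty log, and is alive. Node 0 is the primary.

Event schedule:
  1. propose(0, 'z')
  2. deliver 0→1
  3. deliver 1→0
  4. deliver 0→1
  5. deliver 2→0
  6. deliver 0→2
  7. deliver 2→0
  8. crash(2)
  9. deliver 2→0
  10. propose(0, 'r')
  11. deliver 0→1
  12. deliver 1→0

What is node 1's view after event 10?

step 1 propose(0,'z'): —
step 2 deliver 0→1: 1={back,v=0,log=z}
step 3 deliver 1→0: 0={prim,v=0,log=z}
step 4 deliver 0→1: —
step 5 deliver 2→0: —
step 6 deliver 0→2: 2={back,v=0,log=z}
step 7 deliver 2→0: —
step 8 crash(2): 2={✗back,v=0,log=z}
step 9 deliver 2→0: —
step 10 propose(0,'r'): —

0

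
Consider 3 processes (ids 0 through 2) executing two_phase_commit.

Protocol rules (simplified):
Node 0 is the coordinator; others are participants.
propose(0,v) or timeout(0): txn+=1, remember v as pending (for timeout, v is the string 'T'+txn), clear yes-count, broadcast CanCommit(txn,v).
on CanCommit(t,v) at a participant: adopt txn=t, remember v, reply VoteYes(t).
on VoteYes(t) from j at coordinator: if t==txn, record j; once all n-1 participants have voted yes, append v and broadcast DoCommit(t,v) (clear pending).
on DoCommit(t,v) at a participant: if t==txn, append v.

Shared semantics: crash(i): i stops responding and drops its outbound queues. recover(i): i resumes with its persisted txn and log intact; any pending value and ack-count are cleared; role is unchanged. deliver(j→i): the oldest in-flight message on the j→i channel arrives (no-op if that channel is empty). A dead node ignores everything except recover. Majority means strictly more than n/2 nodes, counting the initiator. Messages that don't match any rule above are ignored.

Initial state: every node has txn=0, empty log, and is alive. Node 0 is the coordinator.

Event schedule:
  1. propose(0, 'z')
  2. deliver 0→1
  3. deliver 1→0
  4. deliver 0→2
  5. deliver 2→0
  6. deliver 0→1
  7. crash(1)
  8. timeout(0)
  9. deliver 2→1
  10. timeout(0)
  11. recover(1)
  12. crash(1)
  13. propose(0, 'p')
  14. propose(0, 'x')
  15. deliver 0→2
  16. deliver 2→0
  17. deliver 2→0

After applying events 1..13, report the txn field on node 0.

after 1 — propose(0,'z'): n0:coor/t1/[-]
after 2 — deliver 0→1: n1:part/t1/[-]
after 3 — deliver 1→0: ·
after 4 — deliver 0→2: n2:part/t1/[-]
after 5 — deliver 2→0: n0:coor/t1/[z]
after 6 — deliver 0→1: n1:part/t1/[z]
after 7 — crash(1): n1:✗part/t1/[z]
after 8 — timeout(0): n0:coor/t2/[z]
after 9 — deliver 2→1: ·
after 10 — timeout(0): n0:coor/t3/[z]
after 11 — recover(1): n1:part/t1/[z]
after 12 — crash(1): n1:✗part/t1/[z]
after 13 — propose(0,'p'): n0:coor/t4/[z]

4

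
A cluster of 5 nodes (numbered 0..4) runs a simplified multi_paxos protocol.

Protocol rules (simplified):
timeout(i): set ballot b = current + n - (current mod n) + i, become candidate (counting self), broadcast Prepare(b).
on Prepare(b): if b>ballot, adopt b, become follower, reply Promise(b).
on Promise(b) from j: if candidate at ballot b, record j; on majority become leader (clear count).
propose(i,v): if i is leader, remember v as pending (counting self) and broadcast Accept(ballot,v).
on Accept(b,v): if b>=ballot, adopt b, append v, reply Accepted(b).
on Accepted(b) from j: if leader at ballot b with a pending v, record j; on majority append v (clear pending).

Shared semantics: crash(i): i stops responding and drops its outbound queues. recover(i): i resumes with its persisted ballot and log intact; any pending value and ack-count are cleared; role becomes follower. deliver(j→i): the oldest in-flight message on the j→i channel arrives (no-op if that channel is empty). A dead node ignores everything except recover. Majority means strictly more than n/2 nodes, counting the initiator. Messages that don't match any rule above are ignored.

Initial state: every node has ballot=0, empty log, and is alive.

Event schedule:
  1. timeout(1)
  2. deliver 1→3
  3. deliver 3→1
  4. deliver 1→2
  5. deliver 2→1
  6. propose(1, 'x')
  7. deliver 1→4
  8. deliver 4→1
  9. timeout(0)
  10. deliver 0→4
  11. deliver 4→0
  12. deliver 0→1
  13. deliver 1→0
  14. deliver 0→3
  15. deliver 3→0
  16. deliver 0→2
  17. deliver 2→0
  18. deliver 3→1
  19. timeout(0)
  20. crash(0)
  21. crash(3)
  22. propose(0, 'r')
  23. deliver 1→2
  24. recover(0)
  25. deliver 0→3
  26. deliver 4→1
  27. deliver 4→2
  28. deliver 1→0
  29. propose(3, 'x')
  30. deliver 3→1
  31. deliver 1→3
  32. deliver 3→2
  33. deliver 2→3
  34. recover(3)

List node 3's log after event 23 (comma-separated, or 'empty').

empty

step 1 timeout(1): 1={cand,b=6,log=-}
step 2 deliver 1→3: 3={foll,b=6,log=-}
step 3 deliver 3→1: —
step 4 deliver 1→2: 2={foll,b=6,log=-}
step 5 deliver 2→1: 1={lead,b=6,log=-}
step 6 propose(1,'x'): —
step 7 deliver 1→4: 4={foll,b=6,log=-}
step 8 deliver 4→1: —
step 9 timeout(0): 0={cand,b=5,log=-}
step 10 deliver 0→4: —
step 11 deliver 4→0: —
step 12 deliver 0→1: —
step 13 deliver 1→0: 0={foll,b=6,log=-}
step 14 deliver 0→3: —
step 15 deliver 3→0: —
step 16 deliver 0→2: —
step 17 deliver 2→0: —
step 18 deliver 3→1: —
step 19 timeout(0): 0={cand,b=10,log=-}
step 20 crash(0): 0={✗cand,b=10,log=-}
step 21 crash(3): 3={✗foll,b=6,log=-}
step 22 propose(0,'r'): —
step 23 deliver 1→2: 2={foll,b=6,log=x}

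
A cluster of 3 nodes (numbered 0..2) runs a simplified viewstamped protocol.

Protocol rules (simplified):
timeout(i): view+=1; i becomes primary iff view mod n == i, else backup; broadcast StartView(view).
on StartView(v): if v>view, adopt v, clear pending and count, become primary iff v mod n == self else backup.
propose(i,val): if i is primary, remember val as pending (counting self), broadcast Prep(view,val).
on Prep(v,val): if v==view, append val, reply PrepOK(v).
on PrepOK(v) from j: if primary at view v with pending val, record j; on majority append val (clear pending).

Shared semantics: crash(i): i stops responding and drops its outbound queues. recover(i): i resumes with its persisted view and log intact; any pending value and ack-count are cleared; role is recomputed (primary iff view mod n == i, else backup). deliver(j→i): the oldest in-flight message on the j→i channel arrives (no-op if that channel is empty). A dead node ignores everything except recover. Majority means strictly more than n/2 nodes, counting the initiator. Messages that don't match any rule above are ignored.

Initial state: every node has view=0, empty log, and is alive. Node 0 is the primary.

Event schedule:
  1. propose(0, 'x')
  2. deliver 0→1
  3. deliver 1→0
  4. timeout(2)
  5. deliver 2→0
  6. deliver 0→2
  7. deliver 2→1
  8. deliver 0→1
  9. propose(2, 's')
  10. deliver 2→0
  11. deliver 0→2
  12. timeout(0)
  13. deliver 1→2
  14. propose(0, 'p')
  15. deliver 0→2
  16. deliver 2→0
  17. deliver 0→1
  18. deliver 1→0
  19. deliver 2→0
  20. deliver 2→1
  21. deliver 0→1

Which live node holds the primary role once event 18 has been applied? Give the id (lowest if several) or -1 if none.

2

1. propose(0,'x'):  nop
2. deliver 0→1:  <1:back v0 x>
3. deliver 1→0:  <0:prim v0 x>
4. timeout(2):  <2:back v1 ->
5. deliver 2→0:  <0:back v1 x>
6. deliver 0→2:  nop
7. deliver 2→1:  <1:prim v1 x>
8. deliver 0→1:  nop
9. propose(2,'s'):  nop
10. deliver 2→0:  nop
11. deliver 0→2:  nop
12. timeout(0):  <0:back v2 x>
13. deliver 1→2:  nop
14. propose(0,'p'):  nop
15. deliver 0→2:  <2:prim v2 ->
16. deliver 2→0:  nop
17. deliver 0→1:  <1:back v2 x>
18. deliver 1→0:  nop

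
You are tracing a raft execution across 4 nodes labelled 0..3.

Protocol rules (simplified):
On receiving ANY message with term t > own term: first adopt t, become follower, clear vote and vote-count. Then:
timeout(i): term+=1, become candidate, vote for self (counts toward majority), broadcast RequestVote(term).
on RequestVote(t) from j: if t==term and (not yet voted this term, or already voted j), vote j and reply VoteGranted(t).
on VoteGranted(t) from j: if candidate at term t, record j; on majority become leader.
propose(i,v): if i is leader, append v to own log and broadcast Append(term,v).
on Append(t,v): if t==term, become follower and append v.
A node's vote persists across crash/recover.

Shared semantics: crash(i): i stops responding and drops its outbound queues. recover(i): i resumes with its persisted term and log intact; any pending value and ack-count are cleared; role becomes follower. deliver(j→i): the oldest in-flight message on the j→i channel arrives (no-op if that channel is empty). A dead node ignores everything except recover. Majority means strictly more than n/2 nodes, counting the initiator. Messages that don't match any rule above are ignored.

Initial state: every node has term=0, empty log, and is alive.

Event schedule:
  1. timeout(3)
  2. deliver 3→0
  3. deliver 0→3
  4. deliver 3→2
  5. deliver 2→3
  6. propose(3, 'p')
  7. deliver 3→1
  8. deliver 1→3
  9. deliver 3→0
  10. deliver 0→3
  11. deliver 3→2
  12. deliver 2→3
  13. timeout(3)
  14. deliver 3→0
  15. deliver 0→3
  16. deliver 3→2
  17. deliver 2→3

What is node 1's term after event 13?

1. timeout(3):  <3:cand t1 ->
2. deliver 3→0:  <0:foll t1 ->
3. deliver 0→3:  nop
4. deliver 3→2:  <2:foll t1 ->
5. deliver 2→3:  <3:lead t1 ->
6. propose(3,'p'):  <3:lead t1 p>
7. deliver 3→1:  <1:foll t1 ->
8. deliver 1→3:  nop
9. deliver 3→0:  <0:foll t1 p>
10. deliver 0→3:  nop
11. deliver 3→2:  <2:foll t1 p>
12. deliver 2→3:  nop
13. timeout(3):  <3:cand t2 p>

1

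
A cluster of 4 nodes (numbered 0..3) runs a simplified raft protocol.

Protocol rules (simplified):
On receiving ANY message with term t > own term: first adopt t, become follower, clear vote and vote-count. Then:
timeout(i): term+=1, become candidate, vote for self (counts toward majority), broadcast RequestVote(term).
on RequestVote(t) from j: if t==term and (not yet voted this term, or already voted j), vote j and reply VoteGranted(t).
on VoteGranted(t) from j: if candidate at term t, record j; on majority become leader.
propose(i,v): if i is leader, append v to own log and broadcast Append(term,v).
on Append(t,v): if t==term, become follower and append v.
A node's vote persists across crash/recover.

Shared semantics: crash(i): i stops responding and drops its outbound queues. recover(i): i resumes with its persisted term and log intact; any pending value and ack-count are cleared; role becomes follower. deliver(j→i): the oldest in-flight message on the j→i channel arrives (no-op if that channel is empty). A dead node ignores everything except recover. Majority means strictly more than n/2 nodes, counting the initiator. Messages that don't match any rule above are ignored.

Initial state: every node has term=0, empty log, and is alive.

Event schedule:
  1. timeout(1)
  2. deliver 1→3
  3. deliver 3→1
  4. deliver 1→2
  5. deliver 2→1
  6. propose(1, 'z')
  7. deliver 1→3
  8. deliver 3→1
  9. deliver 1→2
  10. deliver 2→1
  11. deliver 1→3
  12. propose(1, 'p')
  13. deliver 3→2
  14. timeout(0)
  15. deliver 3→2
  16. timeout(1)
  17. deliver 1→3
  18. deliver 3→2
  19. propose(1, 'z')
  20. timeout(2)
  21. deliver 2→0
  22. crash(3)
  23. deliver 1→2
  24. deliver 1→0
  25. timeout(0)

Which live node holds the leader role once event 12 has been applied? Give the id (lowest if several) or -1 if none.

step 1 timeout(1): 1={cand,t=1,log=-}
step 2 deliver 1→3: 3={foll,t=1,log=-}
step 3 deliver 3→1: —
step 4 deliver 1→2: 2={foll,t=1,log=-}
step 5 deliver 2→1: 1={lead,t=1,log=-}
step 6 propose(1,'z'): 1={lead,t=1,log=z}
step 7 deliver 1→3: 3={foll,t=1,log=z}
step 8 deliver 3→1: —
step 9 deliver 1→2: 2={foll,t=1,log=z}
step 10 deliver 2→1: —
step 11 deliver 1→3: —
step 12 propose(1,'p'): 1={lead,t=1,log=z,p}

1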